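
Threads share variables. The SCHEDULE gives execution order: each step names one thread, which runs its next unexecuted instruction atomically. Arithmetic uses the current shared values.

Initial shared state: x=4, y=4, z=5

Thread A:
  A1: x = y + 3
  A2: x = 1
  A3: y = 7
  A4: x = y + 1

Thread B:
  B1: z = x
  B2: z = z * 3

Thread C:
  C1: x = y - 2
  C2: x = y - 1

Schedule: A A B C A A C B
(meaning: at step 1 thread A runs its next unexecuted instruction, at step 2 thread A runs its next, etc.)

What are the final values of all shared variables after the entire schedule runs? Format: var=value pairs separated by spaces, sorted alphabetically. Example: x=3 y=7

Step 1: thread A executes A1 (x = y + 3). Shared: x=7 y=4 z=5. PCs: A@1 B@0 C@0
Step 2: thread A executes A2 (x = 1). Shared: x=1 y=4 z=5. PCs: A@2 B@0 C@0
Step 3: thread B executes B1 (z = x). Shared: x=1 y=4 z=1. PCs: A@2 B@1 C@0
Step 4: thread C executes C1 (x = y - 2). Shared: x=2 y=4 z=1. PCs: A@2 B@1 C@1
Step 5: thread A executes A3 (y = 7). Shared: x=2 y=7 z=1. PCs: A@3 B@1 C@1
Step 6: thread A executes A4 (x = y + 1). Shared: x=8 y=7 z=1. PCs: A@4 B@1 C@1
Step 7: thread C executes C2 (x = y - 1). Shared: x=6 y=7 z=1. PCs: A@4 B@1 C@2
Step 8: thread B executes B2 (z = z * 3). Shared: x=6 y=7 z=3. PCs: A@4 B@2 C@2

Answer: x=6 y=7 z=3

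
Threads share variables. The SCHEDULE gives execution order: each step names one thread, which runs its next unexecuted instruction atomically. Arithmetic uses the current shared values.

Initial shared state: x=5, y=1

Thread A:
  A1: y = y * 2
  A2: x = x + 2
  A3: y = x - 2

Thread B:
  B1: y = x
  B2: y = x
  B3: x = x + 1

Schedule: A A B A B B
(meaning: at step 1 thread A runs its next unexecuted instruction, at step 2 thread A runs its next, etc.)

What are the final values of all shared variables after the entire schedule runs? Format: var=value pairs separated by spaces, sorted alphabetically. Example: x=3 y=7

Answer: x=8 y=7

Derivation:
Step 1: thread A executes A1 (y = y * 2). Shared: x=5 y=2. PCs: A@1 B@0
Step 2: thread A executes A2 (x = x + 2). Shared: x=7 y=2. PCs: A@2 B@0
Step 3: thread B executes B1 (y = x). Shared: x=7 y=7. PCs: A@2 B@1
Step 4: thread A executes A3 (y = x - 2). Shared: x=7 y=5. PCs: A@3 B@1
Step 5: thread B executes B2 (y = x). Shared: x=7 y=7. PCs: A@3 B@2
Step 6: thread B executes B3 (x = x + 1). Shared: x=8 y=7. PCs: A@3 B@3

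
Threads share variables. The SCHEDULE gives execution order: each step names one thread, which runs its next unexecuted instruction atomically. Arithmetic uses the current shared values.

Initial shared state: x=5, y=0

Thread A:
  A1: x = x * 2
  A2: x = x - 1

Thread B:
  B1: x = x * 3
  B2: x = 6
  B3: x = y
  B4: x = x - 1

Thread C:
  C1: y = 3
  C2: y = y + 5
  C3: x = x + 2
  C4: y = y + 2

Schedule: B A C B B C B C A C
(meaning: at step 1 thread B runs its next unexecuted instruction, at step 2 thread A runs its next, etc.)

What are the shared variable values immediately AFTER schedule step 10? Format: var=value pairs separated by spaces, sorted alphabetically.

Step 1: thread B executes B1 (x = x * 3). Shared: x=15 y=0. PCs: A@0 B@1 C@0
Step 2: thread A executes A1 (x = x * 2). Shared: x=30 y=0. PCs: A@1 B@1 C@0
Step 3: thread C executes C1 (y = 3). Shared: x=30 y=3. PCs: A@1 B@1 C@1
Step 4: thread B executes B2 (x = 6). Shared: x=6 y=3. PCs: A@1 B@2 C@1
Step 5: thread B executes B3 (x = y). Shared: x=3 y=3. PCs: A@1 B@3 C@1
Step 6: thread C executes C2 (y = y + 5). Shared: x=3 y=8. PCs: A@1 B@3 C@2
Step 7: thread B executes B4 (x = x - 1). Shared: x=2 y=8. PCs: A@1 B@4 C@2
Step 8: thread C executes C3 (x = x + 2). Shared: x=4 y=8. PCs: A@1 B@4 C@3
Step 9: thread A executes A2 (x = x - 1). Shared: x=3 y=8. PCs: A@2 B@4 C@3
Step 10: thread C executes C4 (y = y + 2). Shared: x=3 y=10. PCs: A@2 B@4 C@4

Answer: x=3 y=10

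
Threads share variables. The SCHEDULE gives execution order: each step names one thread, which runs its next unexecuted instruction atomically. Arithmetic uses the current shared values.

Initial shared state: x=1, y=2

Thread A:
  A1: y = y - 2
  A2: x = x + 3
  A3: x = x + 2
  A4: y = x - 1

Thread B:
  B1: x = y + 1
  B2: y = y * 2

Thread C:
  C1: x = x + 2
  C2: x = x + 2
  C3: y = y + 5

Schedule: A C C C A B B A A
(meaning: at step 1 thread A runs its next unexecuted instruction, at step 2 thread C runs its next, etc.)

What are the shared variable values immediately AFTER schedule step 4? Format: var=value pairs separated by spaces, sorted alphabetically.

Answer: x=5 y=5

Derivation:
Step 1: thread A executes A1 (y = y - 2). Shared: x=1 y=0. PCs: A@1 B@0 C@0
Step 2: thread C executes C1 (x = x + 2). Shared: x=3 y=0. PCs: A@1 B@0 C@1
Step 3: thread C executes C2 (x = x + 2). Shared: x=5 y=0. PCs: A@1 B@0 C@2
Step 4: thread C executes C3 (y = y + 5). Shared: x=5 y=5. PCs: A@1 B@0 C@3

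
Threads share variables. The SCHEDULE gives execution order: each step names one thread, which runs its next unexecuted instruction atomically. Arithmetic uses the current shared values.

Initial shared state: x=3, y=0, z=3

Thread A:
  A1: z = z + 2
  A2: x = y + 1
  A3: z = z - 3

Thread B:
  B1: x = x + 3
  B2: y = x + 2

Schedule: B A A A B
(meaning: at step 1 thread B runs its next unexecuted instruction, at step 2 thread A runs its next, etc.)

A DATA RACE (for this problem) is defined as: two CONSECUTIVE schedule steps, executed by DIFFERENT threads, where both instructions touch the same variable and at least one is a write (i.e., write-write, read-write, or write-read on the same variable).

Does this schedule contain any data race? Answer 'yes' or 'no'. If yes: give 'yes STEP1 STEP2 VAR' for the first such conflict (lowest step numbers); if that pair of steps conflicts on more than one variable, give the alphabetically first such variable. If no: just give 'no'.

Answer: no

Derivation:
Steps 1,2: B(r=x,w=x) vs A(r=z,w=z). No conflict.
Steps 2,3: same thread (A). No race.
Steps 3,4: same thread (A). No race.
Steps 4,5: A(r=z,w=z) vs B(r=x,w=y). No conflict.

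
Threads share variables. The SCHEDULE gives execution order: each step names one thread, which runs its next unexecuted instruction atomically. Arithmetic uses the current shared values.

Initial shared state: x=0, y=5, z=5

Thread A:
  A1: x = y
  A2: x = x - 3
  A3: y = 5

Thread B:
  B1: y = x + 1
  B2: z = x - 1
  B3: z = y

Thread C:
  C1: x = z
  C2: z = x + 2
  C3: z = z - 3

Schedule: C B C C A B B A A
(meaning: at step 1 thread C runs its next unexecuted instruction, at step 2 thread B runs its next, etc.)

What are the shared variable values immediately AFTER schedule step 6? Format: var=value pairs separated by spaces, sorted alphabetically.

Step 1: thread C executes C1 (x = z). Shared: x=5 y=5 z=5. PCs: A@0 B@0 C@1
Step 2: thread B executes B1 (y = x + 1). Shared: x=5 y=6 z=5. PCs: A@0 B@1 C@1
Step 3: thread C executes C2 (z = x + 2). Shared: x=5 y=6 z=7. PCs: A@0 B@1 C@2
Step 4: thread C executes C3 (z = z - 3). Shared: x=5 y=6 z=4. PCs: A@0 B@1 C@3
Step 5: thread A executes A1 (x = y). Shared: x=6 y=6 z=4. PCs: A@1 B@1 C@3
Step 6: thread B executes B2 (z = x - 1). Shared: x=6 y=6 z=5. PCs: A@1 B@2 C@3

Answer: x=6 y=6 z=5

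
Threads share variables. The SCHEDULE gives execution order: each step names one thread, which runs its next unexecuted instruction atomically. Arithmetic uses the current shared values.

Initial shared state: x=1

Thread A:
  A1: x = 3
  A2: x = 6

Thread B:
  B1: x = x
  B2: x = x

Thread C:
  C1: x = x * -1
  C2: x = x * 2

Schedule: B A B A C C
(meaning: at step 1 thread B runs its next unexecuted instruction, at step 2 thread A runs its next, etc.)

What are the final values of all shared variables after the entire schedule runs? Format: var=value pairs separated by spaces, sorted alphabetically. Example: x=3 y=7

Step 1: thread B executes B1 (x = x). Shared: x=1. PCs: A@0 B@1 C@0
Step 2: thread A executes A1 (x = 3). Shared: x=3. PCs: A@1 B@1 C@0
Step 3: thread B executes B2 (x = x). Shared: x=3. PCs: A@1 B@2 C@0
Step 4: thread A executes A2 (x = 6). Shared: x=6. PCs: A@2 B@2 C@0
Step 5: thread C executes C1 (x = x * -1). Shared: x=-6. PCs: A@2 B@2 C@1
Step 6: thread C executes C2 (x = x * 2). Shared: x=-12. PCs: A@2 B@2 C@2

Answer: x=-12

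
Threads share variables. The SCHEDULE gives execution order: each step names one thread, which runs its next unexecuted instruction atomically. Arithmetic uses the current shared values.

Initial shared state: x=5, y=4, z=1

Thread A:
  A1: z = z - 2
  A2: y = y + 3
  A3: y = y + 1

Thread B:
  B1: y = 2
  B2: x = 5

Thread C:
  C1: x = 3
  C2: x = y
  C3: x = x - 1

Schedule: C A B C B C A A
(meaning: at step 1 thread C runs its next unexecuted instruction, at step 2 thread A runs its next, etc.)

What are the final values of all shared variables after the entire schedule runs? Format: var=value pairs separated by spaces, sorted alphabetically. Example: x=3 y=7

Answer: x=4 y=6 z=-1

Derivation:
Step 1: thread C executes C1 (x = 3). Shared: x=3 y=4 z=1. PCs: A@0 B@0 C@1
Step 2: thread A executes A1 (z = z - 2). Shared: x=3 y=4 z=-1. PCs: A@1 B@0 C@1
Step 3: thread B executes B1 (y = 2). Shared: x=3 y=2 z=-1. PCs: A@1 B@1 C@1
Step 4: thread C executes C2 (x = y). Shared: x=2 y=2 z=-1. PCs: A@1 B@1 C@2
Step 5: thread B executes B2 (x = 5). Shared: x=5 y=2 z=-1. PCs: A@1 B@2 C@2
Step 6: thread C executes C3 (x = x - 1). Shared: x=4 y=2 z=-1. PCs: A@1 B@2 C@3
Step 7: thread A executes A2 (y = y + 3). Shared: x=4 y=5 z=-1. PCs: A@2 B@2 C@3
Step 8: thread A executes A3 (y = y + 1). Shared: x=4 y=6 z=-1. PCs: A@3 B@2 C@3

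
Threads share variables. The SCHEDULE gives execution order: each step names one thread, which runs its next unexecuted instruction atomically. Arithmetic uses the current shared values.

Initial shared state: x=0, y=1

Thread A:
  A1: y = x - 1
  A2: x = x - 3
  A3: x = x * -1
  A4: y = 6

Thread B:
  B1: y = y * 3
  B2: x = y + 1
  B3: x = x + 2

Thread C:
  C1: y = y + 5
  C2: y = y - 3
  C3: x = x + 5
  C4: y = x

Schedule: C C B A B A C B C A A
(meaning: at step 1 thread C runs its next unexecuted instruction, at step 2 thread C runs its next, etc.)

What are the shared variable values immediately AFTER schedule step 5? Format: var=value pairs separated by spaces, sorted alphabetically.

Step 1: thread C executes C1 (y = y + 5). Shared: x=0 y=6. PCs: A@0 B@0 C@1
Step 2: thread C executes C2 (y = y - 3). Shared: x=0 y=3. PCs: A@0 B@0 C@2
Step 3: thread B executes B1 (y = y * 3). Shared: x=0 y=9. PCs: A@0 B@1 C@2
Step 4: thread A executes A1 (y = x - 1). Shared: x=0 y=-1. PCs: A@1 B@1 C@2
Step 5: thread B executes B2 (x = y + 1). Shared: x=0 y=-1. PCs: A@1 B@2 C@2

Answer: x=0 y=-1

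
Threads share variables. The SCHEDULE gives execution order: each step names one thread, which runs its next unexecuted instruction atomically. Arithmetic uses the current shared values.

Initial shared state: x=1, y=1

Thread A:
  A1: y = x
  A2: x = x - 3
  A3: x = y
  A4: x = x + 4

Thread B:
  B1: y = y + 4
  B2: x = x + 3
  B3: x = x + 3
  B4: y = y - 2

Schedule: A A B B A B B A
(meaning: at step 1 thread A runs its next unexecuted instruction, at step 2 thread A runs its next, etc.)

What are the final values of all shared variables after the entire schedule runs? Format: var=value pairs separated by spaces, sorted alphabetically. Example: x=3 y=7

Answer: x=12 y=3

Derivation:
Step 1: thread A executes A1 (y = x). Shared: x=1 y=1. PCs: A@1 B@0
Step 2: thread A executes A2 (x = x - 3). Shared: x=-2 y=1. PCs: A@2 B@0
Step 3: thread B executes B1 (y = y + 4). Shared: x=-2 y=5. PCs: A@2 B@1
Step 4: thread B executes B2 (x = x + 3). Shared: x=1 y=5. PCs: A@2 B@2
Step 5: thread A executes A3 (x = y). Shared: x=5 y=5. PCs: A@3 B@2
Step 6: thread B executes B3 (x = x + 3). Shared: x=8 y=5. PCs: A@3 B@3
Step 7: thread B executes B4 (y = y - 2). Shared: x=8 y=3. PCs: A@3 B@4
Step 8: thread A executes A4 (x = x + 4). Shared: x=12 y=3. PCs: A@4 B@4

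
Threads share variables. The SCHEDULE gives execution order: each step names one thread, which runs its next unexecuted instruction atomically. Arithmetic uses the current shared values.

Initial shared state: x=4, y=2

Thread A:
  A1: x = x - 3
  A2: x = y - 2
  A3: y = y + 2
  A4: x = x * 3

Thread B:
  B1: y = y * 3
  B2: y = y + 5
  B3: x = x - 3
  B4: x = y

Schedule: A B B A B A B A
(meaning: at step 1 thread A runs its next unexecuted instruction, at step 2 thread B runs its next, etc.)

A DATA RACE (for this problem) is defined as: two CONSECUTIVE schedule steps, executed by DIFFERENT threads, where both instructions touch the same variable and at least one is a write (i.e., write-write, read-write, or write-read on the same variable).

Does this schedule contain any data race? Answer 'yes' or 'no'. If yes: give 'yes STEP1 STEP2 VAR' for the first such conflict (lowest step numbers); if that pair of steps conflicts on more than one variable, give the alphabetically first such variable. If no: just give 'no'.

Steps 1,2: A(r=x,w=x) vs B(r=y,w=y). No conflict.
Steps 2,3: same thread (B). No race.
Steps 3,4: B(y = y + 5) vs A(x = y - 2). RACE on y (W-R).
Steps 4,5: A(x = y - 2) vs B(x = x - 3). RACE on x (W-W).
Steps 5,6: B(r=x,w=x) vs A(r=y,w=y). No conflict.
Steps 6,7: A(y = y + 2) vs B(x = y). RACE on y (W-R).
Steps 7,8: B(x = y) vs A(x = x * 3). RACE on x (W-W).
First conflict at steps 3,4.

Answer: yes 3 4 y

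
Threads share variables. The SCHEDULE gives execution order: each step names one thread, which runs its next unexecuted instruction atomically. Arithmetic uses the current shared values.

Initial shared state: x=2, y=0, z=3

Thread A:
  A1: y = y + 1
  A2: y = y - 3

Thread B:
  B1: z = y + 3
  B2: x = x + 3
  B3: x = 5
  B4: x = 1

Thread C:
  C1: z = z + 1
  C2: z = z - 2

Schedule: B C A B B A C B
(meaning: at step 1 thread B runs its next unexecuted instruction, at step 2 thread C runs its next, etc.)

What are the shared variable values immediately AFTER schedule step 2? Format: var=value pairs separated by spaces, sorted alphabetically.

Step 1: thread B executes B1 (z = y + 3). Shared: x=2 y=0 z=3. PCs: A@0 B@1 C@0
Step 2: thread C executes C1 (z = z + 1). Shared: x=2 y=0 z=4. PCs: A@0 B@1 C@1

Answer: x=2 y=0 z=4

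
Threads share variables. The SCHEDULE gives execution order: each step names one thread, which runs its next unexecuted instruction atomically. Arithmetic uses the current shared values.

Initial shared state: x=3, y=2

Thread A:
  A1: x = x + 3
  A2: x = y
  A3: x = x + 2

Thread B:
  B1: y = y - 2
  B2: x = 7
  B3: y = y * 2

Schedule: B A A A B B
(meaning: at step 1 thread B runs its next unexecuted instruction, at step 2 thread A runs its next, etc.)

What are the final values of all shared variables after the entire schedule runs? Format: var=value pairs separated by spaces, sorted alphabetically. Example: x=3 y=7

Answer: x=7 y=0

Derivation:
Step 1: thread B executes B1 (y = y - 2). Shared: x=3 y=0. PCs: A@0 B@1
Step 2: thread A executes A1 (x = x + 3). Shared: x=6 y=0. PCs: A@1 B@1
Step 3: thread A executes A2 (x = y). Shared: x=0 y=0. PCs: A@2 B@1
Step 4: thread A executes A3 (x = x + 2). Shared: x=2 y=0. PCs: A@3 B@1
Step 5: thread B executes B2 (x = 7). Shared: x=7 y=0. PCs: A@3 B@2
Step 6: thread B executes B3 (y = y * 2). Shared: x=7 y=0. PCs: A@3 B@3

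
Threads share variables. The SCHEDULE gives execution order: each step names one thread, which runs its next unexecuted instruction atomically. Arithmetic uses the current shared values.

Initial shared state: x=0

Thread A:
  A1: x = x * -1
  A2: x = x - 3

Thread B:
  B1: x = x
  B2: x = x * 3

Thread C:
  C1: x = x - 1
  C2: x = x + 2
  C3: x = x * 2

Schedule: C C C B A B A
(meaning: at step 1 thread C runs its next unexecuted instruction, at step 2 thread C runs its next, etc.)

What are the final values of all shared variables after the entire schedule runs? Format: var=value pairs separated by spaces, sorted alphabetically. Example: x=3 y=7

Step 1: thread C executes C1 (x = x - 1). Shared: x=-1. PCs: A@0 B@0 C@1
Step 2: thread C executes C2 (x = x + 2). Shared: x=1. PCs: A@0 B@0 C@2
Step 3: thread C executes C3 (x = x * 2). Shared: x=2. PCs: A@0 B@0 C@3
Step 4: thread B executes B1 (x = x). Shared: x=2. PCs: A@0 B@1 C@3
Step 5: thread A executes A1 (x = x * -1). Shared: x=-2. PCs: A@1 B@1 C@3
Step 6: thread B executes B2 (x = x * 3). Shared: x=-6. PCs: A@1 B@2 C@3
Step 7: thread A executes A2 (x = x - 3). Shared: x=-9. PCs: A@2 B@2 C@3

Answer: x=-9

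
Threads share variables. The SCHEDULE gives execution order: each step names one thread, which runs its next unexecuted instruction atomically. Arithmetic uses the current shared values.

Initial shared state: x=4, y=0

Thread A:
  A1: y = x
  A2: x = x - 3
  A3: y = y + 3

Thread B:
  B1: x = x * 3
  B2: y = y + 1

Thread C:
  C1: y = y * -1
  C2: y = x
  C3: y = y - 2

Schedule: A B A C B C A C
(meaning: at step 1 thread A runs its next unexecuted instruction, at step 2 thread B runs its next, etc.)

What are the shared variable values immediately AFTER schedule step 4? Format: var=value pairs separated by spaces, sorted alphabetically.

Answer: x=9 y=-4

Derivation:
Step 1: thread A executes A1 (y = x). Shared: x=4 y=4. PCs: A@1 B@0 C@0
Step 2: thread B executes B1 (x = x * 3). Shared: x=12 y=4. PCs: A@1 B@1 C@0
Step 3: thread A executes A2 (x = x - 3). Shared: x=9 y=4. PCs: A@2 B@1 C@0
Step 4: thread C executes C1 (y = y * -1). Shared: x=9 y=-4. PCs: A@2 B@1 C@1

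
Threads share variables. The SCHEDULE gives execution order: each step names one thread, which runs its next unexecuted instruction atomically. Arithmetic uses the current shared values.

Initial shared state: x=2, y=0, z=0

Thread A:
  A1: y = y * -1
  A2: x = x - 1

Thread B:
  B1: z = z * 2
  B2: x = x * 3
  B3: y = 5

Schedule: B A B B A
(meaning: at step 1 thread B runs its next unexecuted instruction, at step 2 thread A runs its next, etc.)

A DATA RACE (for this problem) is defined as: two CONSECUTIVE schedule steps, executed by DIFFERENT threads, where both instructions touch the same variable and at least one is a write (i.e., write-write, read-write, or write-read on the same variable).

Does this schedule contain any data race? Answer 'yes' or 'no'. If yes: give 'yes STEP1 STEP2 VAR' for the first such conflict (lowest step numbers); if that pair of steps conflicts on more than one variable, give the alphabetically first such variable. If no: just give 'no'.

Answer: no

Derivation:
Steps 1,2: B(r=z,w=z) vs A(r=y,w=y). No conflict.
Steps 2,3: A(r=y,w=y) vs B(r=x,w=x). No conflict.
Steps 3,4: same thread (B). No race.
Steps 4,5: B(r=-,w=y) vs A(r=x,w=x). No conflict.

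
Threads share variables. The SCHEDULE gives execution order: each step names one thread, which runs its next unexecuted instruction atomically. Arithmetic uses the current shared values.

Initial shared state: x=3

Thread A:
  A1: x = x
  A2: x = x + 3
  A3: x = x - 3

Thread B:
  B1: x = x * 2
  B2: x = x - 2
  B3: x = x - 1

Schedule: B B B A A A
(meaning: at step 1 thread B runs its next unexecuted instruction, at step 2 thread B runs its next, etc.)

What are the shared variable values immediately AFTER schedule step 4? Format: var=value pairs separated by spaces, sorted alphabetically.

Step 1: thread B executes B1 (x = x * 2). Shared: x=6. PCs: A@0 B@1
Step 2: thread B executes B2 (x = x - 2). Shared: x=4. PCs: A@0 B@2
Step 3: thread B executes B3 (x = x - 1). Shared: x=3. PCs: A@0 B@3
Step 4: thread A executes A1 (x = x). Shared: x=3. PCs: A@1 B@3

Answer: x=3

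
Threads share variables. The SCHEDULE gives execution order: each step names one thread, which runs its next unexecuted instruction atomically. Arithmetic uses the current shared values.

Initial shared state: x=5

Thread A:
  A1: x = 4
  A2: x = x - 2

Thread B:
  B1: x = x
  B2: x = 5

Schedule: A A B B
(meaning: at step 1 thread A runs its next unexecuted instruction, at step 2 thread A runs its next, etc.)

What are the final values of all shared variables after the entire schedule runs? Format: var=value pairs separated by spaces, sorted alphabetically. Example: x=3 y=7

Step 1: thread A executes A1 (x = 4). Shared: x=4. PCs: A@1 B@0
Step 2: thread A executes A2 (x = x - 2). Shared: x=2. PCs: A@2 B@0
Step 3: thread B executes B1 (x = x). Shared: x=2. PCs: A@2 B@1
Step 4: thread B executes B2 (x = 5). Shared: x=5. PCs: A@2 B@2

Answer: x=5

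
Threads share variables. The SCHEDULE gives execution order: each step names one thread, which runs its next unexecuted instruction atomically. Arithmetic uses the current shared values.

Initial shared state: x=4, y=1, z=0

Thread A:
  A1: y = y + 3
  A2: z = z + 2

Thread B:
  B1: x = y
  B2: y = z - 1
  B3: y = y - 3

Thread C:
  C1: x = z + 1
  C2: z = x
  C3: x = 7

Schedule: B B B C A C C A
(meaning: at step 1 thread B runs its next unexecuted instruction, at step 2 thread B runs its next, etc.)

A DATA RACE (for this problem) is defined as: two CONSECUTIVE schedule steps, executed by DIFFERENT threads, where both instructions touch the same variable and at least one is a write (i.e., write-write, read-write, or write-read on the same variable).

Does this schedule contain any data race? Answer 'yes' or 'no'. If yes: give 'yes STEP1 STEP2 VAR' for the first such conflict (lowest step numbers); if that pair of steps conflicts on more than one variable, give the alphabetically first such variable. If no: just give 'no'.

Steps 1,2: same thread (B). No race.
Steps 2,3: same thread (B). No race.
Steps 3,4: B(r=y,w=y) vs C(r=z,w=x). No conflict.
Steps 4,5: C(r=z,w=x) vs A(r=y,w=y). No conflict.
Steps 5,6: A(r=y,w=y) vs C(r=x,w=z). No conflict.
Steps 6,7: same thread (C). No race.
Steps 7,8: C(r=-,w=x) vs A(r=z,w=z). No conflict.

Answer: no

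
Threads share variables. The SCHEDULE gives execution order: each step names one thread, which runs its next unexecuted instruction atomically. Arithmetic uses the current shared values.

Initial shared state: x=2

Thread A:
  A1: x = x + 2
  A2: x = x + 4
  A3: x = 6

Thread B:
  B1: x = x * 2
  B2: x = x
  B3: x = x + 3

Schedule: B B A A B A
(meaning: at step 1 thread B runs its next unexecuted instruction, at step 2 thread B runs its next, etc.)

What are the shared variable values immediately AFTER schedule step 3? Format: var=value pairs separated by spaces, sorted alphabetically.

Step 1: thread B executes B1 (x = x * 2). Shared: x=4. PCs: A@0 B@1
Step 2: thread B executes B2 (x = x). Shared: x=4. PCs: A@0 B@2
Step 3: thread A executes A1 (x = x + 2). Shared: x=6. PCs: A@1 B@2

Answer: x=6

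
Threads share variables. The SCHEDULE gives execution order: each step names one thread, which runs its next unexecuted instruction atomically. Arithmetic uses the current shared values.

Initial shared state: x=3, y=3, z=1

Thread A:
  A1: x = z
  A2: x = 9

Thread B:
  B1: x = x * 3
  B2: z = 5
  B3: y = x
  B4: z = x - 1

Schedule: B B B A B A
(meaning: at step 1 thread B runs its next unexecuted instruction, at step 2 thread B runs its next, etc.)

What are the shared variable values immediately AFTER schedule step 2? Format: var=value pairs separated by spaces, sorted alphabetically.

Answer: x=9 y=3 z=5

Derivation:
Step 1: thread B executes B1 (x = x * 3). Shared: x=9 y=3 z=1. PCs: A@0 B@1
Step 2: thread B executes B2 (z = 5). Shared: x=9 y=3 z=5. PCs: A@0 B@2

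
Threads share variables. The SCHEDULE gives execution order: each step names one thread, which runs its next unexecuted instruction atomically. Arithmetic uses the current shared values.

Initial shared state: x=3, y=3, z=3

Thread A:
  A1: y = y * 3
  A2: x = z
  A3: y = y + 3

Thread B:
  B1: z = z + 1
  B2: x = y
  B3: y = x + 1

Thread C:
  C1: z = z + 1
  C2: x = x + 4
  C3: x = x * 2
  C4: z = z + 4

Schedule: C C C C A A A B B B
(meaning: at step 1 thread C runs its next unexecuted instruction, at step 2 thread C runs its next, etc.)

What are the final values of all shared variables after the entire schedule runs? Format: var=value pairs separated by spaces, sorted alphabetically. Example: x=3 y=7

Step 1: thread C executes C1 (z = z + 1). Shared: x=3 y=3 z=4. PCs: A@0 B@0 C@1
Step 2: thread C executes C2 (x = x + 4). Shared: x=7 y=3 z=4. PCs: A@0 B@0 C@2
Step 3: thread C executes C3 (x = x * 2). Shared: x=14 y=3 z=4. PCs: A@0 B@0 C@3
Step 4: thread C executes C4 (z = z + 4). Shared: x=14 y=3 z=8. PCs: A@0 B@0 C@4
Step 5: thread A executes A1 (y = y * 3). Shared: x=14 y=9 z=8. PCs: A@1 B@0 C@4
Step 6: thread A executes A2 (x = z). Shared: x=8 y=9 z=8. PCs: A@2 B@0 C@4
Step 7: thread A executes A3 (y = y + 3). Shared: x=8 y=12 z=8. PCs: A@3 B@0 C@4
Step 8: thread B executes B1 (z = z + 1). Shared: x=8 y=12 z=9. PCs: A@3 B@1 C@4
Step 9: thread B executes B2 (x = y). Shared: x=12 y=12 z=9. PCs: A@3 B@2 C@4
Step 10: thread B executes B3 (y = x + 1). Shared: x=12 y=13 z=9. PCs: A@3 B@3 C@4

Answer: x=12 y=13 z=9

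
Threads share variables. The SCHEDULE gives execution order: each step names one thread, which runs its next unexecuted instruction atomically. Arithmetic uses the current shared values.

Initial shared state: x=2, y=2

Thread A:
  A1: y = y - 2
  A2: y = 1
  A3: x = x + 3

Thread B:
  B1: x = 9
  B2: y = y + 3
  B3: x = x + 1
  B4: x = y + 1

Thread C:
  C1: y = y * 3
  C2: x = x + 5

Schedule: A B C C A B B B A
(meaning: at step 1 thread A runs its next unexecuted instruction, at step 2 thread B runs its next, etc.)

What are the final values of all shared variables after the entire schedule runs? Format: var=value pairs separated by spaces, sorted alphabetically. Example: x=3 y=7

Step 1: thread A executes A1 (y = y - 2). Shared: x=2 y=0. PCs: A@1 B@0 C@0
Step 2: thread B executes B1 (x = 9). Shared: x=9 y=0. PCs: A@1 B@1 C@0
Step 3: thread C executes C1 (y = y * 3). Shared: x=9 y=0. PCs: A@1 B@1 C@1
Step 4: thread C executes C2 (x = x + 5). Shared: x=14 y=0. PCs: A@1 B@1 C@2
Step 5: thread A executes A2 (y = 1). Shared: x=14 y=1. PCs: A@2 B@1 C@2
Step 6: thread B executes B2 (y = y + 3). Shared: x=14 y=4. PCs: A@2 B@2 C@2
Step 7: thread B executes B3 (x = x + 1). Shared: x=15 y=4. PCs: A@2 B@3 C@2
Step 8: thread B executes B4 (x = y + 1). Shared: x=5 y=4. PCs: A@2 B@4 C@2
Step 9: thread A executes A3 (x = x + 3). Shared: x=8 y=4. PCs: A@3 B@4 C@2

Answer: x=8 y=4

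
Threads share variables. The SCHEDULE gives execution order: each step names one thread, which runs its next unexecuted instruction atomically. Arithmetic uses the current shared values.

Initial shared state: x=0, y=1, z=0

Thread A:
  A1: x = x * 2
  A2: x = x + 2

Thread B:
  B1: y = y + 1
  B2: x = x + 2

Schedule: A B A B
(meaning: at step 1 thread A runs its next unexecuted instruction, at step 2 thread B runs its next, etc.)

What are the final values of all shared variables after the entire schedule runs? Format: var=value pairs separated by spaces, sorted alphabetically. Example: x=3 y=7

Step 1: thread A executes A1 (x = x * 2). Shared: x=0 y=1 z=0. PCs: A@1 B@0
Step 2: thread B executes B1 (y = y + 1). Shared: x=0 y=2 z=0. PCs: A@1 B@1
Step 3: thread A executes A2 (x = x + 2). Shared: x=2 y=2 z=0. PCs: A@2 B@1
Step 4: thread B executes B2 (x = x + 2). Shared: x=4 y=2 z=0. PCs: A@2 B@2

Answer: x=4 y=2 z=0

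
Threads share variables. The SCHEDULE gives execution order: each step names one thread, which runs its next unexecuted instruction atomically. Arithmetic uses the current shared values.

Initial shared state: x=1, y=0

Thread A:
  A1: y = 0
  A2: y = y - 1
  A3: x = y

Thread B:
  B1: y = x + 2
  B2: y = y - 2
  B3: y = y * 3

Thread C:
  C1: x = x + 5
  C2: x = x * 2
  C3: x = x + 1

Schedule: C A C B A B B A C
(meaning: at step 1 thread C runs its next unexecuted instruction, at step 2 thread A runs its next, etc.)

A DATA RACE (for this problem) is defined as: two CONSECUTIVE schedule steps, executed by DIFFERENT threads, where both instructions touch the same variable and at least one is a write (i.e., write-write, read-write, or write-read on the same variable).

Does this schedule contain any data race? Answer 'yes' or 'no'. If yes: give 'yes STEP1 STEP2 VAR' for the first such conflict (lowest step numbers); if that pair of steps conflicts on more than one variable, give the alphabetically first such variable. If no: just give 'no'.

Steps 1,2: C(r=x,w=x) vs A(r=-,w=y). No conflict.
Steps 2,3: A(r=-,w=y) vs C(r=x,w=x). No conflict.
Steps 3,4: C(x = x * 2) vs B(y = x + 2). RACE on x (W-R).
Steps 4,5: B(y = x + 2) vs A(y = y - 1). RACE on y (W-W).
Steps 5,6: A(y = y - 1) vs B(y = y - 2). RACE on y (W-W).
Steps 6,7: same thread (B). No race.
Steps 7,8: B(y = y * 3) vs A(x = y). RACE on y (W-R).
Steps 8,9: A(x = y) vs C(x = x + 1). RACE on x (W-W).
First conflict at steps 3,4.

Answer: yes 3 4 x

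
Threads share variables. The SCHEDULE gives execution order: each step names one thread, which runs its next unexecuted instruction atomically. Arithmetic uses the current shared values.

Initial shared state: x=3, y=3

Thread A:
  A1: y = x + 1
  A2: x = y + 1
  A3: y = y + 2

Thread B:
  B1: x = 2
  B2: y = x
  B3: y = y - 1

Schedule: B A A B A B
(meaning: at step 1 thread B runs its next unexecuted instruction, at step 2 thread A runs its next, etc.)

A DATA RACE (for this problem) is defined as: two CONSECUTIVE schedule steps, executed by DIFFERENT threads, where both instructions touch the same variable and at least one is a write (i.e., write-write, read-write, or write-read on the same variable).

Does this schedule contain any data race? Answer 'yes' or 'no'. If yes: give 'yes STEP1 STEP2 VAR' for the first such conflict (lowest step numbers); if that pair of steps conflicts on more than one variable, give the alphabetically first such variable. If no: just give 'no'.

Steps 1,2: B(x = 2) vs A(y = x + 1). RACE on x (W-R).
Steps 2,3: same thread (A). No race.
Steps 3,4: A(x = y + 1) vs B(y = x). RACE on x (W-R), y (R-W). Multiple vars; alphabetically first is x.
Steps 4,5: B(y = x) vs A(y = y + 2). RACE on y (W-W).
Steps 5,6: A(y = y + 2) vs B(y = y - 1). RACE on y (W-W).
First conflict at steps 1,2.

Answer: yes 1 2 x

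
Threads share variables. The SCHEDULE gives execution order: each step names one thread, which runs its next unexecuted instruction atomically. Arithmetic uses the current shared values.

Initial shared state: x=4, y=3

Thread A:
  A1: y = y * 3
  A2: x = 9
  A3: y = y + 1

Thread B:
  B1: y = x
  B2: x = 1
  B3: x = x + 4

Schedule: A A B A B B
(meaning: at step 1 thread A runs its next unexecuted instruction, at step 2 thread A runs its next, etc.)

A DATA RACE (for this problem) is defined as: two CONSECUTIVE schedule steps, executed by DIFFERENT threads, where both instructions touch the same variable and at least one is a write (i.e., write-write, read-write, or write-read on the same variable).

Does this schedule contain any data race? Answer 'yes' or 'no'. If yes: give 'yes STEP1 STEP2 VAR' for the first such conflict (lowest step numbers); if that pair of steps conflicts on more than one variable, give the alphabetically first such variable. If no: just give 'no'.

Steps 1,2: same thread (A). No race.
Steps 2,3: A(x = 9) vs B(y = x). RACE on x (W-R).
Steps 3,4: B(y = x) vs A(y = y + 1). RACE on y (W-W).
Steps 4,5: A(r=y,w=y) vs B(r=-,w=x). No conflict.
Steps 5,6: same thread (B). No race.
First conflict at steps 2,3.

Answer: yes 2 3 x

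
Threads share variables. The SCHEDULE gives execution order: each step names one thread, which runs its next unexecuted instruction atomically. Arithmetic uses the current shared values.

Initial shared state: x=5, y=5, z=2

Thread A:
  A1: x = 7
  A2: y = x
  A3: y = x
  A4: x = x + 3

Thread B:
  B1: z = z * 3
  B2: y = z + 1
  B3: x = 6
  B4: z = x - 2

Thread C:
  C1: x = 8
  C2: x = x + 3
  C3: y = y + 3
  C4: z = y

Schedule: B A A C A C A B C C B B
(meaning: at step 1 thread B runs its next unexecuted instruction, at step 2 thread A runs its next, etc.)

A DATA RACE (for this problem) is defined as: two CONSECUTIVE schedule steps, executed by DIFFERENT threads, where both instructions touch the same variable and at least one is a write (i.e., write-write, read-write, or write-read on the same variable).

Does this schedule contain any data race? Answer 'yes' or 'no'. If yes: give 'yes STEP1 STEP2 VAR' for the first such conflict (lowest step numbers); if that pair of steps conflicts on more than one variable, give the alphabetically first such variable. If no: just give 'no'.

Steps 1,2: B(r=z,w=z) vs A(r=-,w=x). No conflict.
Steps 2,3: same thread (A). No race.
Steps 3,4: A(y = x) vs C(x = 8). RACE on x (R-W).
Steps 4,5: C(x = 8) vs A(y = x). RACE on x (W-R).
Steps 5,6: A(y = x) vs C(x = x + 3). RACE on x (R-W).
Steps 6,7: C(x = x + 3) vs A(x = x + 3). RACE on x (W-W).
Steps 7,8: A(r=x,w=x) vs B(r=z,w=y). No conflict.
Steps 8,9: B(y = z + 1) vs C(y = y + 3). RACE on y (W-W).
Steps 9,10: same thread (C). No race.
Steps 10,11: C(r=y,w=z) vs B(r=-,w=x). No conflict.
Steps 11,12: same thread (B). No race.
First conflict at steps 3,4.

Answer: yes 3 4 x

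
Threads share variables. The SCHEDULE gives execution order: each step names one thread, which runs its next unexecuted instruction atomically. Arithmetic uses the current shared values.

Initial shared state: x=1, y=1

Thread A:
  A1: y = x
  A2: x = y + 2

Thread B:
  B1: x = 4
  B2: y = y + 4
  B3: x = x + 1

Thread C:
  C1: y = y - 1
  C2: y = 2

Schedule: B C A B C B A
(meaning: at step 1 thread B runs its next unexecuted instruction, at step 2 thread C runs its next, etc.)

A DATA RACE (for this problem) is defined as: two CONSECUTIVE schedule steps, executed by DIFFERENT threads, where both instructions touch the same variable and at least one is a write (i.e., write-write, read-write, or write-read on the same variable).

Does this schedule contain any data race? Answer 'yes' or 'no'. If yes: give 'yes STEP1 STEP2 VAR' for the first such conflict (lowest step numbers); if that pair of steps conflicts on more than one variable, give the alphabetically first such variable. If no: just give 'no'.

Answer: yes 2 3 y

Derivation:
Steps 1,2: B(r=-,w=x) vs C(r=y,w=y). No conflict.
Steps 2,3: C(y = y - 1) vs A(y = x). RACE on y (W-W).
Steps 3,4: A(y = x) vs B(y = y + 4). RACE on y (W-W).
Steps 4,5: B(y = y + 4) vs C(y = 2). RACE on y (W-W).
Steps 5,6: C(r=-,w=y) vs B(r=x,w=x). No conflict.
Steps 6,7: B(x = x + 1) vs A(x = y + 2). RACE on x (W-W).
First conflict at steps 2,3.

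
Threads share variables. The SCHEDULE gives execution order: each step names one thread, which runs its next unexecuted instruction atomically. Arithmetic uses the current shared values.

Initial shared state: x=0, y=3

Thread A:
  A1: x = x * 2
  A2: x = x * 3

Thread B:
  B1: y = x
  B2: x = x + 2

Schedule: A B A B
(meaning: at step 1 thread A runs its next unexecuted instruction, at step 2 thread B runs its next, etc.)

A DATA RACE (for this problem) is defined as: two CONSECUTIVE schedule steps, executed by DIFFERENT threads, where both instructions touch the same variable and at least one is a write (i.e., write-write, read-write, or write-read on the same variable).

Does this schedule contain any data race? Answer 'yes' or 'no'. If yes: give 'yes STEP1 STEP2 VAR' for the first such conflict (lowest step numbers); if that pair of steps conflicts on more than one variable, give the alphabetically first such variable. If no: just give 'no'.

Answer: yes 1 2 x

Derivation:
Steps 1,2: A(x = x * 2) vs B(y = x). RACE on x (W-R).
Steps 2,3: B(y = x) vs A(x = x * 3). RACE on x (R-W).
Steps 3,4: A(x = x * 3) vs B(x = x + 2). RACE on x (W-W).
First conflict at steps 1,2.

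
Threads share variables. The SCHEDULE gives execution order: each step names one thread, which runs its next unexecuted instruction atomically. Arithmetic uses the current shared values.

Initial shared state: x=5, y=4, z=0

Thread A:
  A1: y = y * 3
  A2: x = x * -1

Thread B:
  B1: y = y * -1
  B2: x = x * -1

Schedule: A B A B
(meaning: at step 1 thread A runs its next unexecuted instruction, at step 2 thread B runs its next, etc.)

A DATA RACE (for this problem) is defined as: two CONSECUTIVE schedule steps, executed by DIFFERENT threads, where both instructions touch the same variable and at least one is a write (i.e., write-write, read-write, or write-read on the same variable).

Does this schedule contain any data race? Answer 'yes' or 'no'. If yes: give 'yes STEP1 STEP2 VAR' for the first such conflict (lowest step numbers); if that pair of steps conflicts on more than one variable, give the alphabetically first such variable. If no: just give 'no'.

Steps 1,2: A(y = y * 3) vs B(y = y * -1). RACE on y (W-W).
Steps 2,3: B(r=y,w=y) vs A(r=x,w=x). No conflict.
Steps 3,4: A(x = x * -1) vs B(x = x * -1). RACE on x (W-W).
First conflict at steps 1,2.

Answer: yes 1 2 y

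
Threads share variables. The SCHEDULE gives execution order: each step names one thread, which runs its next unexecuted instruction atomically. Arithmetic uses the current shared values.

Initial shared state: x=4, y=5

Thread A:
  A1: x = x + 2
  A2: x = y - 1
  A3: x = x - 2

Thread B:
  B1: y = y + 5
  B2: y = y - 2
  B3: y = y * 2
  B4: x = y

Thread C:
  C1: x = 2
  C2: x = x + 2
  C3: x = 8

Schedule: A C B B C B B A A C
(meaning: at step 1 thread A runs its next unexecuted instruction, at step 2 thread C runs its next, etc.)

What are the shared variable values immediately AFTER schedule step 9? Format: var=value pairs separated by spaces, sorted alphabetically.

Answer: x=13 y=16

Derivation:
Step 1: thread A executes A1 (x = x + 2). Shared: x=6 y=5. PCs: A@1 B@0 C@0
Step 2: thread C executes C1 (x = 2). Shared: x=2 y=5. PCs: A@1 B@0 C@1
Step 3: thread B executes B1 (y = y + 5). Shared: x=2 y=10. PCs: A@1 B@1 C@1
Step 4: thread B executes B2 (y = y - 2). Shared: x=2 y=8. PCs: A@1 B@2 C@1
Step 5: thread C executes C2 (x = x + 2). Shared: x=4 y=8. PCs: A@1 B@2 C@2
Step 6: thread B executes B3 (y = y * 2). Shared: x=4 y=16. PCs: A@1 B@3 C@2
Step 7: thread B executes B4 (x = y). Shared: x=16 y=16. PCs: A@1 B@4 C@2
Step 8: thread A executes A2 (x = y - 1). Shared: x=15 y=16. PCs: A@2 B@4 C@2
Step 9: thread A executes A3 (x = x - 2). Shared: x=13 y=16. PCs: A@3 B@4 C@2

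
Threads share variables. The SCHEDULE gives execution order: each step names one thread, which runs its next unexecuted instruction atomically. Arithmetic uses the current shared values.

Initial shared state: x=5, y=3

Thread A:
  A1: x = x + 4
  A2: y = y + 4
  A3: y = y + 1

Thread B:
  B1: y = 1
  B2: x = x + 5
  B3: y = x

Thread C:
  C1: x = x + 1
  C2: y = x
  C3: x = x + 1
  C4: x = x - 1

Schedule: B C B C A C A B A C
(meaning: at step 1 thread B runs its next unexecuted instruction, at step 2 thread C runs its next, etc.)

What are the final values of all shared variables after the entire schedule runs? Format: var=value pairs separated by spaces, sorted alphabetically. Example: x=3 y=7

Answer: x=15 y=17

Derivation:
Step 1: thread B executes B1 (y = 1). Shared: x=5 y=1. PCs: A@0 B@1 C@0
Step 2: thread C executes C1 (x = x + 1). Shared: x=6 y=1. PCs: A@0 B@1 C@1
Step 3: thread B executes B2 (x = x + 5). Shared: x=11 y=1. PCs: A@0 B@2 C@1
Step 4: thread C executes C2 (y = x). Shared: x=11 y=11. PCs: A@0 B@2 C@2
Step 5: thread A executes A1 (x = x + 4). Shared: x=15 y=11. PCs: A@1 B@2 C@2
Step 6: thread C executes C3 (x = x + 1). Shared: x=16 y=11. PCs: A@1 B@2 C@3
Step 7: thread A executes A2 (y = y + 4). Shared: x=16 y=15. PCs: A@2 B@2 C@3
Step 8: thread B executes B3 (y = x). Shared: x=16 y=16. PCs: A@2 B@3 C@3
Step 9: thread A executes A3 (y = y + 1). Shared: x=16 y=17. PCs: A@3 B@3 C@3
Step 10: thread C executes C4 (x = x - 1). Shared: x=15 y=17. PCs: A@3 B@3 C@4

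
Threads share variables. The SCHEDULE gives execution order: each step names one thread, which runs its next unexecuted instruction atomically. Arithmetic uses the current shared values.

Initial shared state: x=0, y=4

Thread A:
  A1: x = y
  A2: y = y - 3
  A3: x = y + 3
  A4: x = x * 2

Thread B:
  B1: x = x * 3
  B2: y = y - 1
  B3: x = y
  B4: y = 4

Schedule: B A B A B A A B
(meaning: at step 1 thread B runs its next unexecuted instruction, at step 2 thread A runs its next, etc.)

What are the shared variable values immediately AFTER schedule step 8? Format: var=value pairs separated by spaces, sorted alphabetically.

Step 1: thread B executes B1 (x = x * 3). Shared: x=0 y=4. PCs: A@0 B@1
Step 2: thread A executes A1 (x = y). Shared: x=4 y=4. PCs: A@1 B@1
Step 3: thread B executes B2 (y = y - 1). Shared: x=4 y=3. PCs: A@1 B@2
Step 4: thread A executes A2 (y = y - 3). Shared: x=4 y=0. PCs: A@2 B@2
Step 5: thread B executes B3 (x = y). Shared: x=0 y=0. PCs: A@2 B@3
Step 6: thread A executes A3 (x = y + 3). Shared: x=3 y=0. PCs: A@3 B@3
Step 7: thread A executes A4 (x = x * 2). Shared: x=6 y=0. PCs: A@4 B@3
Step 8: thread B executes B4 (y = 4). Shared: x=6 y=4. PCs: A@4 B@4

Answer: x=6 y=4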